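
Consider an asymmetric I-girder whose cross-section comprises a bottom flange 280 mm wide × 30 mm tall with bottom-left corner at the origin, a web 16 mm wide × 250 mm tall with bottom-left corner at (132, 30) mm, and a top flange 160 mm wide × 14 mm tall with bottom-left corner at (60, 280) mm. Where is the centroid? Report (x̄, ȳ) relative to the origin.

Part | A | x̄ᵢ | ȳᵢ | A·x̄ᵢ | A·ȳᵢ
bottom flange | 8400.00 | 140.00 | 15.00 | 1176000.00 | 126000.00
web | 4000.00 | 140.00 | 155.00 | 560000.00 | 620000.00
top flange | 2240.00 | 140.00 | 287.00 | 313600.00 | 642880.00
Σ | 14640.00 |  |  | 2049600.00 | 1388880.00
x̄ = 2049600.00 / 14640.00 = 140.00 mm
ȳ = 1388880.00 / 14640.00 = 94.87 mm

x̄ = 140.00 mm, ȳ = 94.87 mm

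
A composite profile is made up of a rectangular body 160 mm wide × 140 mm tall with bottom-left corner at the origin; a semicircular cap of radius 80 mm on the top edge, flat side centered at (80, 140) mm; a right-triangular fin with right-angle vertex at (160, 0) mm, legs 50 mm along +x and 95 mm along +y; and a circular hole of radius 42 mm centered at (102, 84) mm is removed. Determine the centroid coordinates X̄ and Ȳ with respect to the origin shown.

X̄ = 83.68 mm, Ȳ = 99.93 mm

rectangular body: A = 160 × 140 = 22400.00, centroid at (80.00, 70.00).
semicircular top: A = ½π·80² = 10053.10, centroid at (80.00, 173.95).
triangular fin: A = ½·50·95 = 2375.00, centroid at (176.67, 31.67).
hole: A = −π·42² = -5541.77, centroid at (102.00, 84.00).
ΣA = 29286.33 mm²
ΣAX̄ = (22400.00)(80.00) + (10053.10)(80.00) + (2375.00)(176.67) + (-5541.77)(102.00) = 2450570.57 mm³
ΣAȲ = (22400.00)(70.00) + (10053.10)(173.95) + (2375.00)(31.67) + (-5541.77)(84.00) = 2926466.54 mm³
X̄ = 2450570.57 / 29286.33 = 83.68 mm
Ȳ = 2926466.54 / 29286.33 = 99.93 mm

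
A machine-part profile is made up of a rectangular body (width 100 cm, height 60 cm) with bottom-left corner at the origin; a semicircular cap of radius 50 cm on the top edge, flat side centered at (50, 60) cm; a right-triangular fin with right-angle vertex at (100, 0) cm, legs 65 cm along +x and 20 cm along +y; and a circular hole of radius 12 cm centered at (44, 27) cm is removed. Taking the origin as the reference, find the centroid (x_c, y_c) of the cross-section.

Part | A | x̄ᵢ | ȳᵢ | A·x̄ᵢ | A·ȳᵢ
rectangular body | 6000.00 | 50.00 | 30.00 | 300000.00 | 180000.00
semicircular top | 3926.99 | 50.00 | 81.22 | 196349.54 | 318952.78
triangular fin | 650.00 | 121.67 | 6.67 | 79083.33 | 4333.33
hole | -452.39 | 44.00 | 27.00 | -19905.13 | -12214.51
Σ | 10124.60 |  |  | 555527.74 | 491071.60
x_c = 555527.74 / 10124.60 = 54.87 cm
y_c = 491071.60 / 10124.60 = 48.50 cm

x_c = 54.87 cm, y_c = 48.50 cm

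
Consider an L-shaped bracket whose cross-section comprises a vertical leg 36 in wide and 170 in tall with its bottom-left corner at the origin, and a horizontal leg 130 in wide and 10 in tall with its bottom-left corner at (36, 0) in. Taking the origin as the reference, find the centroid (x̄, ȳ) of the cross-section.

x̄ = 32.54 in, ȳ = 70.98 in

Part | A | x̄ᵢ | ȳᵢ | A·x̄ᵢ | A·ȳᵢ
vertical leg | 6120.00 | 18.00 | 85.00 | 110160.00 | 520200.00
horizontal leg | 1300.00 | 101.00 | 5.00 | 131300.00 | 6500.00
Σ | 7420.00 |  |  | 241460.00 | 526700.00
x̄ = 241460.00 / 7420.00 = 32.54 in
ȳ = 526700.00 / 7420.00 = 70.98 in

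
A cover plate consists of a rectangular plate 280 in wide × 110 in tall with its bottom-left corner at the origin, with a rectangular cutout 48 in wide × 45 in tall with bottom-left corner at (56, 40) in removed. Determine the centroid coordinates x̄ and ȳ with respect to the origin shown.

x̄ = 144.53 in, ȳ = 54.43 in

Part | A | x̄ᵢ | ȳᵢ | A·x̄ᵢ | A·ȳᵢ
plate | 30800.00 | 140.00 | 55.00 | 4312000.00 | 1694000.00
hole | -2160.00 | 80.00 | 62.50 | -172800.00 | -135000.00
Σ | 28640.00 |  |  | 4139200.00 | 1559000.00
x̄ = 4139200.00 / 28640.00 = 144.53 in
ȳ = 1559000.00 / 28640.00 = 54.43 in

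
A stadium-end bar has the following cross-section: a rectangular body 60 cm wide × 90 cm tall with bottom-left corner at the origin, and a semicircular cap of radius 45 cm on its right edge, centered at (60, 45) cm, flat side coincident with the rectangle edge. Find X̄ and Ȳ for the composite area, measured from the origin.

Part | A | x̄ᵢ | ȳᵢ | A·x̄ᵢ | A·ȳᵢ
rectangular body | 5400.00 | 30.00 | 45.00 | 162000.00 | 243000.00
semicircular end | 3180.86 | 79.10 | 45.00 | 251601.75 | 143138.82
Σ | 8580.86 |  |  | 413601.75 | 386138.82
X̄ = 413601.75 / 8580.86 = 48.20 cm
Ȳ = 386138.82 / 8580.86 = 45.00 cm

X̄ = 48.20 cm, Ȳ = 45.00 cm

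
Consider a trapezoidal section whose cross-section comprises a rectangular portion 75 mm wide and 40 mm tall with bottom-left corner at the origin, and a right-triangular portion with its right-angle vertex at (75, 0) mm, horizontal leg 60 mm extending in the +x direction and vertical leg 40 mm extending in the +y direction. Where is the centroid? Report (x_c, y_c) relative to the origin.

rectangular portion: A = 75 × 40 = 3000.00, centroid at (37.50, 20.00).
triangular portion: A = ½·60·40 = 1200.00, centroid at (95.00, 13.33).
ΣA = 4200.00 mm²
ΣAx_c = (3000.00)(37.50) + (1200.00)(95.00) = 226500.00 mm³
ΣAy_c = (3000.00)(20.00) + (1200.00)(13.33) = 76000.00 mm³
x_c = 226500.00 / 4200.00 = 53.93 mm
y_c = 76000.00 / 4200.00 = 18.10 mm

x_c = 53.93 mm, y_c = 18.10 mm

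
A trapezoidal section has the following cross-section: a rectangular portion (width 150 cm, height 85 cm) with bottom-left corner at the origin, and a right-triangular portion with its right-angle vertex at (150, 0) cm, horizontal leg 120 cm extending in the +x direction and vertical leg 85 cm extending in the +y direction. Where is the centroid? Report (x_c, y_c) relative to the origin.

Part | A | x̄ᵢ | ȳᵢ | A·x̄ᵢ | A·ȳᵢ
rectangular portion | 12750.00 | 75.00 | 42.50 | 956250.00 | 541875.00
triangular portion | 5100.00 | 190.00 | 28.33 | 969000.00 | 144500.00
Σ | 17850.00 |  |  | 1925250.00 | 686375.00
x_c = 1925250.00 / 17850.00 = 107.86 cm
y_c = 686375.00 / 17850.00 = 38.45 cm

x_c = 107.86 cm, y_c = 38.45 cm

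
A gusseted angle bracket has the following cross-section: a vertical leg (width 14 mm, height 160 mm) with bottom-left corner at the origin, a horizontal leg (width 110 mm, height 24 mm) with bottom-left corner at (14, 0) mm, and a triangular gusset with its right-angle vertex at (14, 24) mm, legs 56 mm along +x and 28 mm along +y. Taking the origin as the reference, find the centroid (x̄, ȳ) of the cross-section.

vertical leg: A = 14 × 160 = 2240.00, centroid at (7.00, 80.00).
horizontal leg: A = 110 × 24 = 2640.00, centroid at (69.00, 12.00).
gusset: A = ½·56·28 = 784.00, centroid at (32.67, 33.33).
ΣA = 5664.00 mm²
ΣAx̄ = (2240.00)(7.00) + (2640.00)(69.00) + (784.00)(32.67) = 223450.67 mm³
ΣAȳ = (2240.00)(80.00) + (2640.00)(12.00) + (784.00)(33.33) = 237013.33 mm³
x̄ = 223450.67 / 5664.00 = 39.45 mm
ȳ = 237013.33 / 5664.00 = 41.85 mm

x̄ = 39.45 mm, ȳ = 41.85 mm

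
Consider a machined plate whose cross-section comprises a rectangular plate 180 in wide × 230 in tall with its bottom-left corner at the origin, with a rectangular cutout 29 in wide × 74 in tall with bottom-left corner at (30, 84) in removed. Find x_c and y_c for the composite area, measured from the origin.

plate: A = 180 × 230 = 41400.00, centroid at (90.00, 115.00).
hole: A = −(29 × 74) = -2146.00, centroid at (44.50, 121.00).
ΣA = 39254.00 in², ΣAx_c = 3630503.00 in³, ΣAy_c = 4501334.00 in³.
x_c = 3630503.00/39254.00 = 92.49 in; y_c = 4501334.00/39254.00 = 114.67 in.

x_c = 92.49 in, y_c = 114.67 in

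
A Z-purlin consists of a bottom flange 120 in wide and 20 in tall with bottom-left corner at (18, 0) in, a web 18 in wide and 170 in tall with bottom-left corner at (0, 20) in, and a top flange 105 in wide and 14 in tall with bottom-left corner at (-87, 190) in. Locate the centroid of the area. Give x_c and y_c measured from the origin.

x_c = 23.67 in, y_c = 91.61 in

Part | A | x̄ᵢ | ȳᵢ | A·x̄ᵢ | A·ȳᵢ
bottom flange | 2400.00 | 78.00 | 10.00 | 187200.00 | 24000.00
web | 3060.00 | 9.00 | 105.00 | 27540.00 | 321300.00
top flange | 1470.00 | -34.50 | 197.00 | -50715.00 | 289590.00
Σ | 6930.00 |  |  | 164025.00 | 634890.00
x_c = 164025.00 / 6930.00 = 23.67 in
y_c = 634890.00 / 6930.00 = 91.61 in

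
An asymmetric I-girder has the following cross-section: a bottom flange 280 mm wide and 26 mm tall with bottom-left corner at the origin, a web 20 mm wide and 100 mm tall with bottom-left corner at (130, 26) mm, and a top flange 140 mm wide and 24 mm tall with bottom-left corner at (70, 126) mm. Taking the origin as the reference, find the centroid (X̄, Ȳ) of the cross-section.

Part | A | x̄ᵢ | ȳᵢ | A·x̄ᵢ | A·ȳᵢ
bottom flange | 7280.00 | 140.00 | 13.00 | 1019200.00 | 94640.00
web | 2000.00 | 140.00 | 76.00 | 280000.00 | 152000.00
top flange | 3360.00 | 140.00 | 138.00 | 470400.00 | 463680.00
Σ | 12640.00 |  |  | 1769600.00 | 710320.00
X̄ = 1769600.00 / 12640.00 = 140.00 mm
Ȳ = 710320.00 / 12640.00 = 56.20 mm

X̄ = 140.00 mm, Ȳ = 56.20 mm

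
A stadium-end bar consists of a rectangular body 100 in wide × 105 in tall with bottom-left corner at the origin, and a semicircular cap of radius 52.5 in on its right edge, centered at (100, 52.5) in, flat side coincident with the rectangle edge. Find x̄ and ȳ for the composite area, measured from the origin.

rectangular body: A = 100 × 105 = 10500.00, centroid at (50.00, 52.50).
semicircular end: A = ½π·52.5² = 4329.51, centroid at (122.28, 52.50).
ΣA = 14829.51 in², ΣAx̄ = 1054419.49 in³, ΣAȳ = 778549.14 in³.
x̄ = 1054419.49/14829.51 = 71.10 in; ȳ = 778549.14/14829.51 = 52.50 in.

x̄ = 71.10 in, ȳ = 52.50 in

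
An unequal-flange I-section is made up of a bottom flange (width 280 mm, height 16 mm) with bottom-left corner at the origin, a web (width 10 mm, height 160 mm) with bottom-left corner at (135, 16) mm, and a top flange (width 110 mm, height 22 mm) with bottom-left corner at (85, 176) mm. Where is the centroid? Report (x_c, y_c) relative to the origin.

bottom flange: A = 280 × 16 = 4480.00, centroid at (140.00, 8.00).
web: A = 10 × 160 = 1600.00, centroid at (140.00, 96.00).
top flange: A = 110 × 22 = 2420.00, centroid at (140.00, 187.00).
ΣA = 8500.00 mm², ΣAx_c = 1190000.00 mm³, ΣAy_c = 641980.00 mm³.
x_c = 1190000.00/8500.00 = 140.00 mm; y_c = 641980.00/8500.00 = 75.53 mm.

x_c = 140.00 mm, y_c = 75.53 mm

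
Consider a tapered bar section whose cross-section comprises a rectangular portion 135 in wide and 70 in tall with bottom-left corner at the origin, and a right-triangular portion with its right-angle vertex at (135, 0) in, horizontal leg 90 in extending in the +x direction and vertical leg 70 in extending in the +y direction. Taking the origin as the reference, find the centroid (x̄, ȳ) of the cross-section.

rectangular portion: A = 135 × 70 = 9450.00, centroid at (67.50, 35.00).
triangular portion: A = ½·90·70 = 3150.00, centroid at (165.00, 23.33).
ΣA = 12600.00 in², ΣAx̄ = 1157625.00 in³, ΣAȳ = 404250.00 in³.
x̄ = 1157625.00/12600.00 = 91.88 in; ȳ = 404250.00/12600.00 = 32.08 in.

x̄ = 91.88 in, ȳ = 32.08 in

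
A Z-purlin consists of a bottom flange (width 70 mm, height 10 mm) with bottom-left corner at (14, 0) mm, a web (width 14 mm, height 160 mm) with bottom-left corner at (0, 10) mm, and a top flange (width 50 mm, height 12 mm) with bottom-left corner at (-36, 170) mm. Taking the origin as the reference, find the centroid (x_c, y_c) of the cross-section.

Part | A | x̄ᵢ | ȳᵢ | A·x̄ᵢ | A·ȳᵢ
bottom flange | 700.00 | 49.00 | 5.00 | 34300.00 | 3500.00
web | 2240.00 | 7.00 | 90.00 | 15680.00 | 201600.00
top flange | 600.00 | -11.00 | 176.00 | -6600.00 | 105600.00
Σ | 3540.00 |  |  | 43380.00 | 310700.00
x_c = 43380.00 / 3540.00 = 12.25 mm
y_c = 310700.00 / 3540.00 = 87.77 mm

x_c = 12.25 mm, y_c = 87.77 mm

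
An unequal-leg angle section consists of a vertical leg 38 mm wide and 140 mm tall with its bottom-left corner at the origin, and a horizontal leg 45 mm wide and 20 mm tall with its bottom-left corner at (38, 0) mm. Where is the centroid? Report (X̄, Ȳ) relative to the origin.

X̄ = 25.00 mm, Ȳ = 61.32 mm

vertical leg: A = 38 × 140 = 5320.00, centroid at (19.00, 70.00).
horizontal leg: A = 45 × 20 = 900.00, centroid at (60.50, 10.00).
ΣA = 6220.00 mm², ΣAX̄ = 155530.00 mm³, ΣAȲ = 381400.00 mm³.
X̄ = 155530.00/6220.00 = 25.00 mm; Ȳ = 381400.00/6220.00 = 61.32 mm.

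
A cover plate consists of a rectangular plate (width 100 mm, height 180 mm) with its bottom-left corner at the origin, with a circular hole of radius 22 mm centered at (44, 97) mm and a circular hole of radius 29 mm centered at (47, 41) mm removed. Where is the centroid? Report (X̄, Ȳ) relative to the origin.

X̄ = 51.23 mm, Ȳ = 98.59 mm

plate: A = 100 × 180 = 18000.00, centroid at (50.00, 90.00).
hole 1: A = −π·22² = -1520.53, centroid at (44.00, 97.00).
hole 2: A = −π·29² = -2642.08, centroid at (47.00, 41.00).
ΣA = 13837.39 mm², ΣAX̄ = 708918.91 mm³, ΣAȲ = 1364183.25 mm³.
X̄ = 708918.91/13837.39 = 51.23 mm; Ȳ = 1364183.25/13837.39 = 98.59 mm.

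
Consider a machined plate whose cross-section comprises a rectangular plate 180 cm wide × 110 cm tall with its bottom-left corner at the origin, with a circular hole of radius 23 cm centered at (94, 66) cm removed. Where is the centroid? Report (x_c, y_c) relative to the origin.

plate: A = 180 × 110 = 19800.00, centroid at (90.00, 55.00).
hole: A = −π·23² = -1661.90, centroid at (94.00, 66.00).
ΣA = 18138.10 cm², ΣAx_c = 1625781.16 cm³, ΣAy_c = 979314.43 cm³.
x_c = 1625781.16/18138.10 = 89.63 cm; y_c = 979314.43/18138.10 = 53.99 cm.

x_c = 89.63 cm, y_c = 53.99 cm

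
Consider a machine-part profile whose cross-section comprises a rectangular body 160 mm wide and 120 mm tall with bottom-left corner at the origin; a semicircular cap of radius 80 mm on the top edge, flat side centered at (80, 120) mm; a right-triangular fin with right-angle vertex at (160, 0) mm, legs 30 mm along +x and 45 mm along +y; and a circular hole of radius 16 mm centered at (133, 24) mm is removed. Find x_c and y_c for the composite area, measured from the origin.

x_c = 80.62 mm, y_c = 92.38 mm

Part | A | x̄ᵢ | ȳᵢ | A·x̄ᵢ | A·ȳᵢ
rectangular body | 19200.00 | 80.00 | 60.00 | 1536000.00 | 1152000.00
semicircular top | 10053.10 | 80.00 | 153.95 | 804247.72 | 1547704.91
triangular fin | 675.00 | 170.00 | 15.00 | 114750.00 | 10125.00
hole | -804.25 | 133.00 | 24.00 | -106964.95 | -19301.95
Σ | 29123.85 |  |  | 2348032.77 | 2690527.97
x_c = 2348032.77 / 29123.85 = 80.62 mm
y_c = 2690527.97 / 29123.85 = 92.38 mm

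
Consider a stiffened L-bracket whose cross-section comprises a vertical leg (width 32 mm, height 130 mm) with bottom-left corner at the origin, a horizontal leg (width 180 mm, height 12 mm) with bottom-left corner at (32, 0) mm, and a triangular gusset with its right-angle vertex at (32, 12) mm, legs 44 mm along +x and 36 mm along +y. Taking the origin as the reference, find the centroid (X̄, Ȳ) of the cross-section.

vertical leg: A = 32 × 130 = 4160.00, centroid at (16.00, 65.00).
horizontal leg: A = 180 × 12 = 2160.00, centroid at (122.00, 6.00).
gusset: A = ½·44·36 = 792.00, centroid at (46.67, 24.00).
ΣA = 7112.00 mm²
ΣAX̄ = (4160.00)(16.00) + (2160.00)(122.00) + (792.00)(46.67) = 367040.00 mm³
ΣAȲ = (4160.00)(65.00) + (2160.00)(6.00) + (792.00)(24.00) = 302368.00 mm³
X̄ = 367040.00 / 7112.00 = 51.61 mm
Ȳ = 302368.00 / 7112.00 = 42.52 mm

X̄ = 51.61 mm, Ȳ = 42.52 mm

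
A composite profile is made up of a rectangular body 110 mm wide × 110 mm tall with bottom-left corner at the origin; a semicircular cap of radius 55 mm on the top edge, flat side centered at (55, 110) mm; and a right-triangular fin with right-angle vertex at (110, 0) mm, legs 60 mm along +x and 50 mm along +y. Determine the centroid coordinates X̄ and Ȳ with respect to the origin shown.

Part | A | x̄ᵢ | ȳᵢ | A·x̄ᵢ | A·ȳᵢ
rectangular body | 12100.00 | 55.00 | 55.00 | 665500.00 | 665500.00
semicircular top | 4751.66 | 55.00 | 133.34 | 261341.24 | 633599.14
triangular fin | 1500.00 | 130.00 | 16.67 | 195000.00 | 25000.00
Σ | 18351.66 |  |  | 1121841.24 | 1324099.14
X̄ = 1121841.24 / 18351.66 = 61.13 mm
Ȳ = 1324099.14 / 18351.66 = 72.15 mm

X̄ = 61.13 mm, Ȳ = 72.15 mm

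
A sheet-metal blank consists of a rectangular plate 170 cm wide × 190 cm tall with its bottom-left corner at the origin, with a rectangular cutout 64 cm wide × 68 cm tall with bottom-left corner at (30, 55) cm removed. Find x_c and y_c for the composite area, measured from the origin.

Part | A | x̄ᵢ | ȳᵢ | A·x̄ᵢ | A·ȳᵢ
plate | 32300.00 | 85.00 | 95.00 | 2745500.00 | 3068500.00
hole | -4352.00 | 62.00 | 89.00 | -269824.00 | -387328.00
Σ | 27948.00 |  |  | 2475676.00 | 2681172.00
x_c = 2475676.00 / 27948.00 = 88.58 cm
y_c = 2681172.00 / 27948.00 = 95.93 cm

x_c = 88.58 cm, y_c = 95.93 cm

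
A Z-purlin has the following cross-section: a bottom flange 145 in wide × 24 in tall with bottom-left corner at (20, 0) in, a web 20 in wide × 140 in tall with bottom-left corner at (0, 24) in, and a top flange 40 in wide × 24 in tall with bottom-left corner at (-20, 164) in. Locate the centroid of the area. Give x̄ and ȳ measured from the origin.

Part | A | x̄ᵢ | ȳᵢ | A·x̄ᵢ | A·ȳᵢ
bottom flange | 3480.00 | 92.50 | 12.00 | 321900.00 | 41760.00
web | 2800.00 | 10.00 | 94.00 | 28000.00 | 263200.00
top flange | 960.00 | 0.00 | 176.00 | 0.00 | 168960.00
Σ | 7240.00 |  |  | 349900.00 | 473920.00
x̄ = 349900.00 / 7240.00 = 48.33 in
ȳ = 473920.00 / 7240.00 = 65.46 in

x̄ = 48.33 in, ȳ = 65.46 in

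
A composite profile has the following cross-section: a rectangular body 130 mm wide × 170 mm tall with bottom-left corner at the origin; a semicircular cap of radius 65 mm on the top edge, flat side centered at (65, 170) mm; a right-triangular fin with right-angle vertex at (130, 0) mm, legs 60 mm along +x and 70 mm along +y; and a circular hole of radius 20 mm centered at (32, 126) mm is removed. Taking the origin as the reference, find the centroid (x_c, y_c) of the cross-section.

rectangular body: A = 130 × 170 = 22100.00, centroid at (65.00, 85.00).
semicircular top: A = ½π·65² = 6636.61, centroid at (65.00, 197.59).
triangular fin: A = ½·60·70 = 2100.00, centroid at (150.00, 23.33).
hole: A = −π·20² = -1256.64, centroid at (32.00, 126.00).
ΣA = 29579.98 mm²
ΣAx_c = (22100.00)(65.00) + (6636.61)(65.00) + (2100.00)(150.00) + (-1256.64)(32.00) = 2142667.56 mm³
ΣAy_c = (22100.00)(85.00) + (6636.61)(197.59) + (2100.00)(23.33) + (-1256.64)(126.00) = 3080471.53 mm³
x_c = 2142667.56 / 29579.98 = 72.44 mm
y_c = 3080471.53 / 29579.98 = 104.14 mm

x_c = 72.44 mm, y_c = 104.14 mm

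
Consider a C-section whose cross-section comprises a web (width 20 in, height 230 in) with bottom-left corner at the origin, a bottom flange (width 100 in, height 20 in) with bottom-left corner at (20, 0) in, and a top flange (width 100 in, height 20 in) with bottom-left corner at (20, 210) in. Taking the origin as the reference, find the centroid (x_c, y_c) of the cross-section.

x_c = 37.91 in, y_c = 115.00 in

web: A = 20 × 230 = 4600.00, centroid at (10.00, 115.00).
bottom flange: A = 100 × 20 = 2000.00, centroid at (70.00, 10.00).
top flange: A = 100 × 20 = 2000.00, centroid at (70.00, 220.00).
ΣA = 8600.00 in², ΣAx_c = 326000.00 in³, ΣAy_c = 989000.00 in³.
x_c = 326000.00/8600.00 = 37.91 in; y_c = 989000.00/8600.00 = 115.00 in.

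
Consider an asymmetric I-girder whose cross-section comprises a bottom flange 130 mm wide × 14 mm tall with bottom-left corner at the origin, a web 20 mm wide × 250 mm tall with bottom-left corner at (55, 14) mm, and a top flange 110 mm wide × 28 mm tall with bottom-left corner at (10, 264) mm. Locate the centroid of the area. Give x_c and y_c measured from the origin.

bottom flange: A = 130 × 14 = 1820.00, centroid at (65.00, 7.00).
web: A = 20 × 250 = 5000.00, centroid at (65.00, 139.00).
top flange: A = 110 × 28 = 3080.00, centroid at (65.00, 278.00).
ΣA = 9900.00 mm²
ΣAx_c = (1820.00)(65.00) + (5000.00)(65.00) + (3080.00)(65.00) = 643500.00 mm³
ΣAy_c = (1820.00)(7.00) + (5000.00)(139.00) + (3080.00)(278.00) = 1563980.00 mm³
x_c = 643500.00 / 9900.00 = 65.00 mm
y_c = 1563980.00 / 9900.00 = 157.98 mm

x_c = 65.00 mm, y_c = 157.98 mm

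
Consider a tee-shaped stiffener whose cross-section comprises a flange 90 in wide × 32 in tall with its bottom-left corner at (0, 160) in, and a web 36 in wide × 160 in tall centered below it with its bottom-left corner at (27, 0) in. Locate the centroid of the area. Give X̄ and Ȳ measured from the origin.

web: A = 36 × 160 = 5760.00, centroid at (45.00, 80.00).
flange: A = 90 × 32 = 2880.00, centroid at (45.00, 176.00).
ΣA = 8640.00 in²
ΣAX̄ = (5760.00)(45.00) + (2880.00)(45.00) = 388800.00 in³
ΣAȲ = (5760.00)(80.00) + (2880.00)(176.00) = 967680.00 in³
X̄ = 388800.00 / 8640.00 = 45.00 in
Ȳ = 967680.00 / 8640.00 = 112.00 in

X̄ = 45.00 in, Ȳ = 112.00 in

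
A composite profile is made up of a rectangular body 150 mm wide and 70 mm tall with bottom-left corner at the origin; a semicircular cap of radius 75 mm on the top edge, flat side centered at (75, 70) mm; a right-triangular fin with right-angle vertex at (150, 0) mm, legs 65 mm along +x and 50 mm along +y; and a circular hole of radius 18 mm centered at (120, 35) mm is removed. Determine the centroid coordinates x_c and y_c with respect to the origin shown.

Part | A | x̄ᵢ | ȳᵢ | A·x̄ᵢ | A·ȳᵢ
rectangular body | 10500.00 | 75.00 | 35.00 | 787500.00 | 367500.00
semicircular top | 8835.73 | 75.00 | 101.83 | 662679.70 | 899751.05
triangular fin | 1625.00 | 171.67 | 16.67 | 278958.33 | 27083.33
hole | -1017.88 | 120.00 | 35.00 | -122145.12 | -35625.66
Σ | 19942.85 |  |  | 1606992.91 | 1258708.73
x_c = 1606992.91 / 19942.85 = 80.58 mm
y_c = 1258708.73 / 19942.85 = 63.12 mm

x_c = 80.58 mm, y_c = 63.12 mm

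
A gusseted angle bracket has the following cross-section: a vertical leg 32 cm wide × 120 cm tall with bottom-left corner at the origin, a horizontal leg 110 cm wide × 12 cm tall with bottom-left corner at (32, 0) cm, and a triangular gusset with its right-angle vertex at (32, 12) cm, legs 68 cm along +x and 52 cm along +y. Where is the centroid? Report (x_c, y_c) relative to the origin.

Part | A | x̄ᵢ | ȳᵢ | A·x̄ᵢ | A·ȳᵢ
vertical leg | 3840.00 | 16.00 | 60.00 | 61440.00 | 230400.00
horizontal leg | 1320.00 | 87.00 | 6.00 | 114840.00 | 7920.00
gusset | 1768.00 | 54.67 | 29.33 | 96650.67 | 51861.33
Σ | 6928.00 |  |  | 272930.67 | 290181.33
x_c = 272930.67 / 6928.00 = 39.40 cm
y_c = 290181.33 / 6928.00 = 41.89 cm

x_c = 39.40 cm, y_c = 41.89 cm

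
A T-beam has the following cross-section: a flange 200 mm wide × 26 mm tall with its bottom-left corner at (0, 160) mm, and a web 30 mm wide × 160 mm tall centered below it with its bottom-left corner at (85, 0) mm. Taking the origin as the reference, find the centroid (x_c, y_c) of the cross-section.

web: A = 30 × 160 = 4800.00, centroid at (100.00, 80.00).
flange: A = 200 × 26 = 5200.00, centroid at (100.00, 173.00).
ΣA = 10000.00 mm²
ΣAx_c = (4800.00)(100.00) + (5200.00)(100.00) = 1000000.00 mm³
ΣAy_c = (4800.00)(80.00) + (5200.00)(173.00) = 1283600.00 mm³
x_c = 1000000.00 / 10000.00 = 100.00 mm
y_c = 1283600.00 / 10000.00 = 128.36 mm

x_c = 100.00 mm, y_c = 128.36 mm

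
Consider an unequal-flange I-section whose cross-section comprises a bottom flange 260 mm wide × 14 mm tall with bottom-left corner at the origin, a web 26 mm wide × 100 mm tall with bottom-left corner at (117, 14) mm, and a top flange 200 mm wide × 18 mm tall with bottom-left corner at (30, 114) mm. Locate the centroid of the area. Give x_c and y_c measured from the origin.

bottom flange: A = 260 × 14 = 3640.00, centroid at (130.00, 7.00).
web: A = 26 × 100 = 2600.00, centroid at (130.00, 64.00).
top flange: A = 200 × 18 = 3600.00, centroid at (130.00, 123.00).
ΣA = 9840.00 mm², ΣAx_c = 1279200.00 mm³, ΣAy_c = 634680.00 mm³.
x_c = 1279200.00/9840.00 = 130.00 mm; y_c = 634680.00/9840.00 = 64.50 mm.

x_c = 130.00 mm, y_c = 64.50 mm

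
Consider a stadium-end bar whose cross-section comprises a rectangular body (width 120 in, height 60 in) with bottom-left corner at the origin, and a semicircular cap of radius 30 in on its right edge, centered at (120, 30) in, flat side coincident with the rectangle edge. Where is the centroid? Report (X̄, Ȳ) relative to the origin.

rectangular body: A = 120 × 60 = 7200.00, centroid at (60.00, 30.00).
semicircular end: A = ½π·30² = 1413.72, centroid at (132.73, 30.00).
ΣA = 8613.72 in², ΣAX̄ = 619646.00 in³, ΣAȲ = 258411.50 in³.
X̄ = 619646.00/8613.72 = 71.94 in; Ȳ = 258411.50/8613.72 = 30.00 in.

X̄ = 71.94 in, Ȳ = 30.00 in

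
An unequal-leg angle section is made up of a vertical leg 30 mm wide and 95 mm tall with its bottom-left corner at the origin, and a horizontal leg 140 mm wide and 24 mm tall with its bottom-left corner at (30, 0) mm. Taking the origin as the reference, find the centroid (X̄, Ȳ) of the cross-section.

Part | A | x̄ᵢ | ȳᵢ | A·x̄ᵢ | A·ȳᵢ
vertical leg | 2850.00 | 15.00 | 47.50 | 42750.00 | 135375.00
horizontal leg | 3360.00 | 100.00 | 12.00 | 336000.00 | 40320.00
Σ | 6210.00 |  |  | 378750.00 | 175695.00
X̄ = 378750.00 / 6210.00 = 60.99 mm
Ȳ = 175695.00 / 6210.00 = 28.29 mm

X̄ = 60.99 mm, Ȳ = 28.29 mm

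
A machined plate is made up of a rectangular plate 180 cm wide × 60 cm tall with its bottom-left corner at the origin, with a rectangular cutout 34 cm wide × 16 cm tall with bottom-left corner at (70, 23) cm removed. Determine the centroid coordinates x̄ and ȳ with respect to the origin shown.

Part | A | x̄ᵢ | ȳᵢ | A·x̄ᵢ | A·ȳᵢ
plate | 10800.00 | 90.00 | 30.00 | 972000.00 | 324000.00
hole | -544.00 | 87.00 | 31.00 | -47328.00 | -16864.00
Σ | 10256.00 |  |  | 924672.00 | 307136.00
x̄ = 924672.00 / 10256.00 = 90.16 cm
ȳ = 307136.00 / 10256.00 = 29.95 cm

x̄ = 90.16 cm, ȳ = 29.95 cm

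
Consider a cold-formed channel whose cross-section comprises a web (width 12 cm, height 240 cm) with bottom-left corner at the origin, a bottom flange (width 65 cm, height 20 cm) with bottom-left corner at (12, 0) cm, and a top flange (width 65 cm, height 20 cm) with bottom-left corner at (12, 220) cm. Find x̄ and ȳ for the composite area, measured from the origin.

Part | A | x̄ᵢ | ȳᵢ | A·x̄ᵢ | A·ȳᵢ
web | 2880.00 | 6.00 | 120.00 | 17280.00 | 345600.00
bottom flange | 1300.00 | 44.50 | 10.00 | 57850.00 | 13000.00
top flange | 1300.00 | 44.50 | 230.00 | 57850.00 | 299000.00
Σ | 5480.00 |  |  | 132980.00 | 657600.00
x̄ = 132980.00 / 5480.00 = 24.27 cm
ȳ = 657600.00 / 5480.00 = 120.00 cm

x̄ = 24.27 cm, ȳ = 120.00 cm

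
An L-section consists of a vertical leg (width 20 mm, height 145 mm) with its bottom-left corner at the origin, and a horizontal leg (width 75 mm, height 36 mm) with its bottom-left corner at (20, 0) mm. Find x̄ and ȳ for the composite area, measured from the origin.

vertical leg: A = 20 × 145 = 2900.00, centroid at (10.00, 72.50).
horizontal leg: A = 75 × 36 = 2700.00, centroid at (57.50, 18.00).
ΣA = 5600.00 mm²
ΣAx̄ = (2900.00)(10.00) + (2700.00)(57.50) = 184250.00 mm³
ΣAȳ = (2900.00)(72.50) + (2700.00)(18.00) = 258850.00 mm³
x̄ = 184250.00 / 5600.00 = 32.90 mm
ȳ = 258850.00 / 5600.00 = 46.22 mm

x̄ = 32.90 mm, ȳ = 46.22 mm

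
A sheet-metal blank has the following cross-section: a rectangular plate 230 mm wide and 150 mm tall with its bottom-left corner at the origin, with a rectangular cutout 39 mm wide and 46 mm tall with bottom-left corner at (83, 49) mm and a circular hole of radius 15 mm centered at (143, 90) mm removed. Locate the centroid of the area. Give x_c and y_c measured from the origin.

Part | A | x̄ᵢ | ȳᵢ | A·x̄ᵢ | A·ȳᵢ
plate | 34500.00 | 115.00 | 75.00 | 3967500.00 | 2587500.00
hole 1 | -1794.00 | 102.50 | 72.00 | -183885.00 | -129168.00
hole 2 | -706.86 | 143.00 | 90.00 | -101080.74 | -63617.25
Σ | 31999.14 |  |  | 3682534.26 | 2394714.75
x_c = 3682534.26 / 31999.14 = 115.08 mm
y_c = 2394714.75 / 31999.14 = 74.84 mm

x_c = 115.08 mm, y_c = 74.84 mm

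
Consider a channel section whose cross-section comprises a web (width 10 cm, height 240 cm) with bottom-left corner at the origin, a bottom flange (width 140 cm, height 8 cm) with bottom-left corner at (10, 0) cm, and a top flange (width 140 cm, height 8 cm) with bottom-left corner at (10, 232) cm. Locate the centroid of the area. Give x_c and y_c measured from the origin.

x_c = 41.21 cm, y_c = 120.00 cm

web: A = 10 × 240 = 2400.00, centroid at (5.00, 120.00).
bottom flange: A = 140 × 8 = 1120.00, centroid at (80.00, 4.00).
top flange: A = 140 × 8 = 1120.00, centroid at (80.00, 236.00).
ΣA = 4640.00 cm², ΣAx_c = 191200.00 cm³, ΣAy_c = 556800.00 cm³.
x_c = 191200.00/4640.00 = 41.21 cm; y_c = 556800.00/4640.00 = 120.00 cm.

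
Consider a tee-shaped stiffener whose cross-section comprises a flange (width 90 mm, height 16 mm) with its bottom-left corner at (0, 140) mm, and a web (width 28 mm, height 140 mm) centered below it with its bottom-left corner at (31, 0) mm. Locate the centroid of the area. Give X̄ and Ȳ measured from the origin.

Part | A | x̄ᵢ | ȳᵢ | A·x̄ᵢ | A·ȳᵢ
web | 3920.00 | 45.00 | 70.00 | 176400.00 | 274400.00
flange | 1440.00 | 45.00 | 148.00 | 64800.00 | 213120.00
Σ | 5360.00 |  |  | 241200.00 | 487520.00
X̄ = 241200.00 / 5360.00 = 45.00 mm
Ȳ = 487520.00 / 5360.00 = 90.96 mm

X̄ = 45.00 mm, Ȳ = 90.96 mm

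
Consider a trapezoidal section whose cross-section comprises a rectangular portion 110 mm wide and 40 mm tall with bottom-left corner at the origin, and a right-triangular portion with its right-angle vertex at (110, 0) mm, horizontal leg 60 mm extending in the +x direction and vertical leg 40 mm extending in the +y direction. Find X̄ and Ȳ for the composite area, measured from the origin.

Part | A | x̄ᵢ | ȳᵢ | A·x̄ᵢ | A·ȳᵢ
rectangular portion | 4400.00 | 55.00 | 20.00 | 242000.00 | 88000.00
triangular portion | 1200.00 | 130.00 | 13.33 | 156000.00 | 16000.00
Σ | 5600.00 |  |  | 398000.00 | 104000.00
X̄ = 398000.00 / 5600.00 = 71.07 mm
Ȳ = 104000.00 / 5600.00 = 18.57 mm

X̄ = 71.07 mm, Ȳ = 18.57 mm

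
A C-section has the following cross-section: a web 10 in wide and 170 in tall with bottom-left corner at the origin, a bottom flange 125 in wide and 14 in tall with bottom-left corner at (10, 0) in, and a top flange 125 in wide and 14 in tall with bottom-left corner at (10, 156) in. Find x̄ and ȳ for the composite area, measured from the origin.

x̄ = 50.43 in, ȳ = 85.00 in

Part | A | x̄ᵢ | ȳᵢ | A·x̄ᵢ | A·ȳᵢ
web | 1700.00 | 5.00 | 85.00 | 8500.00 | 144500.00
bottom flange | 1750.00 | 72.50 | 7.00 | 126875.00 | 12250.00
top flange | 1750.00 | 72.50 | 163.00 | 126875.00 | 285250.00
Σ | 5200.00 |  |  | 262250.00 | 442000.00
x̄ = 262250.00 / 5200.00 = 50.43 in
ȳ = 442000.00 / 5200.00 = 85.00 in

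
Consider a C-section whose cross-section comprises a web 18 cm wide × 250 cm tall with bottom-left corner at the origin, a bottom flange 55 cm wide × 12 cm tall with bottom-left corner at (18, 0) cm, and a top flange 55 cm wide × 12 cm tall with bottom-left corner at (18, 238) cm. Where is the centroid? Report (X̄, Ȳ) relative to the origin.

X̄ = 17.28 cm, Ȳ = 125.00 cm

Part | A | x̄ᵢ | ȳᵢ | A·x̄ᵢ | A·ȳᵢ
web | 4500.00 | 9.00 | 125.00 | 40500.00 | 562500.00
bottom flange | 660.00 | 45.50 | 6.00 | 30030.00 | 3960.00
top flange | 660.00 | 45.50 | 244.00 | 30030.00 | 161040.00
Σ | 5820.00 |  |  | 100560.00 | 727500.00
X̄ = 100560.00 / 5820.00 = 17.28 cm
Ȳ = 727500.00 / 5820.00 = 125.00 cm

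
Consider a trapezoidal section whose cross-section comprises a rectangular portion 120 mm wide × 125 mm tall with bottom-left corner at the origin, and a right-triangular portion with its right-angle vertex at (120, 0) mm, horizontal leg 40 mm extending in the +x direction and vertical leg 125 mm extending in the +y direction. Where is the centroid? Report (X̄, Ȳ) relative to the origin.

X̄ = 70.48 mm, Ȳ = 59.52 mm

Part | A | x̄ᵢ | ȳᵢ | A·x̄ᵢ | A·ȳᵢ
rectangular portion | 15000.00 | 60.00 | 62.50 | 900000.00 | 937500.00
triangular portion | 2500.00 | 133.33 | 41.67 | 333333.33 | 104166.67
Σ | 17500.00 |  |  | 1233333.33 | 1041666.67
X̄ = 1233333.33 / 17500.00 = 70.48 mm
Ȳ = 1041666.67 / 17500.00 = 59.52 mm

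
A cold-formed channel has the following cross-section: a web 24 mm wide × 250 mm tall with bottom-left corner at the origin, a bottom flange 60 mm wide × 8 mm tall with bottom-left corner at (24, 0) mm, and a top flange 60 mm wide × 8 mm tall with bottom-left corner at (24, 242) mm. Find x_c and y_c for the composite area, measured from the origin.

x_c = 17.79 mm, y_c = 125.00 mm

web: A = 24 × 250 = 6000.00, centroid at (12.00, 125.00).
bottom flange: A = 60 × 8 = 480.00, centroid at (54.00, 4.00).
top flange: A = 60 × 8 = 480.00, centroid at (54.00, 246.00).
ΣA = 6960.00 mm²
ΣAx_c = (6000.00)(12.00) + (480.00)(54.00) + (480.00)(54.00) = 123840.00 mm³
ΣAy_c = (6000.00)(125.00) + (480.00)(4.00) + (480.00)(246.00) = 870000.00 mm³
x_c = 123840.00 / 6960.00 = 17.79 mm
y_c = 870000.00 / 6960.00 = 125.00 mm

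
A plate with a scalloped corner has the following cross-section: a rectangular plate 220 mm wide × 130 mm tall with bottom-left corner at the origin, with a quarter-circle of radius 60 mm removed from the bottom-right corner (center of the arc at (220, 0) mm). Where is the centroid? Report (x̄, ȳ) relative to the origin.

plate: A = 220 × 130 = 28600.00, centroid at (110.00, 65.00).
removed quarter-circle: A = −¼π·60² = -2827.43, centroid at (194.54, 25.46).
ΣA = 25772.57 mm², ΣAx̄ = 2595964.65 mm³, ΣAȳ = 1787000.00 mm³.
x̄ = 2595964.65/25772.57 = 100.73 mm; ȳ = 1787000.00/25772.57 = 69.34 mm.

x̄ = 100.73 mm, ȳ = 69.34 mm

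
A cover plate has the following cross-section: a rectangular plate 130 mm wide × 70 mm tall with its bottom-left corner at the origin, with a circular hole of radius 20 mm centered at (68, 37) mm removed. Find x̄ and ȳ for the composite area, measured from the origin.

x̄ = 64.52 mm, ȳ = 34.68 mm

Part | A | x̄ᵢ | ȳᵢ | A·x̄ᵢ | A·ȳᵢ
plate | 9100.00 | 65.00 | 35.00 | 591500.00 | 318500.00
hole | -1256.64 | 68.00 | 37.00 | -85451.32 | -46495.57
Σ | 7843.36 |  |  | 506048.68 | 272004.43
x̄ = 506048.68 / 7843.36 = 64.52 mm
ȳ = 272004.43 / 7843.36 = 34.68 mm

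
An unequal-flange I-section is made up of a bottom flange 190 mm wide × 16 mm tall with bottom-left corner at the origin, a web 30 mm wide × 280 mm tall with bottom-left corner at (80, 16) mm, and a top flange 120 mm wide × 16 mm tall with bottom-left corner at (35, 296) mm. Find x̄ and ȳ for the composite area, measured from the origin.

bottom flange: A = 190 × 16 = 3040.00, centroid at (95.00, 8.00).
web: A = 30 × 280 = 8400.00, centroid at (95.00, 156.00).
top flange: A = 120 × 16 = 1920.00, centroid at (95.00, 304.00).
ΣA = 13360.00 mm²
ΣAx̄ = (3040.00)(95.00) + (8400.00)(95.00) + (1920.00)(95.00) = 1269200.00 mm³
ΣAȳ = (3040.00)(8.00) + (8400.00)(156.00) + (1920.00)(304.00) = 1918400.00 mm³
x̄ = 1269200.00 / 13360.00 = 95.00 mm
ȳ = 1918400.00 / 13360.00 = 143.59 mm

x̄ = 95.00 mm, ȳ = 143.59 mm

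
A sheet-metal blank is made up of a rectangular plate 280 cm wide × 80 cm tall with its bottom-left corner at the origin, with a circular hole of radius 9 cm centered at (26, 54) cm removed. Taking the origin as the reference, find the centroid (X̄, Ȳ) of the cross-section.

X̄ = 141.31 cm, Ȳ = 39.84 cm

plate: A = 280 × 80 = 22400.00, centroid at (140.00, 40.00).
hole: A = −π·9² = -254.47, centroid at (26.00, 54.00).
ΣA = 22145.53 cm², ΣAX̄ = 3129383.81 cm³, ΣAȲ = 882258.67 cm³.
X̄ = 3129383.81/22145.53 = 141.31 cm; Ȳ = 882258.67/22145.53 = 39.84 cm.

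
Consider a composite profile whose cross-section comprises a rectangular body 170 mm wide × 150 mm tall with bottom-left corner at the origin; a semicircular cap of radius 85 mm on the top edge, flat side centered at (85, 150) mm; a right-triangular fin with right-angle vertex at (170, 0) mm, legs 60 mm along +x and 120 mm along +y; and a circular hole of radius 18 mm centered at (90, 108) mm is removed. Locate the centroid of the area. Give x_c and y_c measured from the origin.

Part | A | x̄ᵢ | ȳᵢ | A·x̄ᵢ | A·ȳᵢ
rectangular body | 25500.00 | 85.00 | 75.00 | 2167500.00 | 1912500.00
semicircular top | 11349.00 | 85.00 | 186.08 | 964665.29 | 2111767.19
triangular fin | 3600.00 | 190.00 | 40.00 | 684000.00 | 144000.00
hole | -1017.88 | 90.00 | 108.00 | -91608.84 | -109930.61
Σ | 39431.13 |  |  | 3724556.45 | 4058336.58
x_c = 3724556.45 / 39431.13 = 94.46 mm
y_c = 4058336.58 / 39431.13 = 102.92 mm

x_c = 94.46 mm, y_c = 102.92 mm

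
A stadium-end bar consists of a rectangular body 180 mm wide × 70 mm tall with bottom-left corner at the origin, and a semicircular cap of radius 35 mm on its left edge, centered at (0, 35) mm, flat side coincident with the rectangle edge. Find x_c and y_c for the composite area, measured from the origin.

rectangular body: A = 180 × 70 = 12600.00, centroid at (90.00, 35.00).
semicircular end: A = ½π·35² = 1924.23, centroid at (-14.85, 35.00).
ΣA = 14524.23 mm², ΣAx_c = 1105416.67 mm³, ΣAy_c = 508347.89 mm³.
x_c = 1105416.67/14524.23 = 76.11 mm; y_c = 508347.89/14524.23 = 35.00 mm.

x_c = 76.11 mm, y_c = 35.00 mm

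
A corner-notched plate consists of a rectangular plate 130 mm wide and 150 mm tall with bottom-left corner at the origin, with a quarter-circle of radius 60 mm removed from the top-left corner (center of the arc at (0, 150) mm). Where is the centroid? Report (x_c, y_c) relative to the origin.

plate: A = 130 × 150 = 19500.00, centroid at (65.00, 75.00).
removed quarter-circle: A = −¼π·60² = -2827.43, centroid at (25.46, 124.54).
ΣA = 16672.57 mm²
ΣAx_c = (19500.00)(65.00) + (-2827.43)(25.46) = 1195500.00 mm³
ΣAy_c = (19500.00)(75.00) + (-2827.43)(124.54) = 1110384.99 mm³
x_c = 1195500.00 / 16672.57 = 71.70 mm
y_c = 1110384.99 / 16672.57 = 66.60 mm

x_c = 71.70 mm, y_c = 66.60 mm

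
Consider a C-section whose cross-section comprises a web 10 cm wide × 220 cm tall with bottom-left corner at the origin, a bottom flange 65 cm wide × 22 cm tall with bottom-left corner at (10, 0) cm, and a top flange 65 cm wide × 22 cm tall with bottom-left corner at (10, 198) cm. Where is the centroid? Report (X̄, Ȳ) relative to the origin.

web: A = 10 × 220 = 2200.00, centroid at (5.00, 110.00).
bottom flange: A = 65 × 22 = 1430.00, centroid at (42.50, 11.00).
top flange: A = 65 × 22 = 1430.00, centroid at (42.50, 209.00).
ΣA = 5060.00 cm²
ΣAX̄ = (2200.00)(5.00) + (1430.00)(42.50) + (1430.00)(42.50) = 132550.00 cm³
ΣAȲ = (2200.00)(110.00) + (1430.00)(11.00) + (1430.00)(209.00) = 556600.00 cm³
X̄ = 132550.00 / 5060.00 = 26.20 cm
Ȳ = 556600.00 / 5060.00 = 110.00 cm

X̄ = 26.20 cm, Ȳ = 110.00 cm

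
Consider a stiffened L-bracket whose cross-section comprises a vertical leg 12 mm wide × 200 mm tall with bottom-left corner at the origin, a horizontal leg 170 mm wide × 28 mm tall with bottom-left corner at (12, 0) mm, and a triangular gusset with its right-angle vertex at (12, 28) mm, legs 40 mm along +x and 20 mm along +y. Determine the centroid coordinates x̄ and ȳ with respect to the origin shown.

x̄ = 64.32 mm, ȳ = 42.40 mm

vertical leg: A = 12 × 200 = 2400.00, centroid at (6.00, 100.00).
horizontal leg: A = 170 × 28 = 4760.00, centroid at (97.00, 14.00).
gusset: A = ½·40·20 = 400.00, centroid at (25.33, 34.67).
ΣA = 7560.00 mm², ΣAx̄ = 486253.33 mm³, ΣAȳ = 320506.67 mm³.
x̄ = 486253.33/7560.00 = 64.32 mm; ȳ = 320506.67/7560.00 = 42.40 mm.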